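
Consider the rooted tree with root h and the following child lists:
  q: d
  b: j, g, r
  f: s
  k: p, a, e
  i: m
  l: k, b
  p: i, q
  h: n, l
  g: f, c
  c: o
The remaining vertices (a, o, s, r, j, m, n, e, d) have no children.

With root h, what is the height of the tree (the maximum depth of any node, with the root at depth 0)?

The longest root-to-leaf path is h – l – k – p – i – m (5 edges).

5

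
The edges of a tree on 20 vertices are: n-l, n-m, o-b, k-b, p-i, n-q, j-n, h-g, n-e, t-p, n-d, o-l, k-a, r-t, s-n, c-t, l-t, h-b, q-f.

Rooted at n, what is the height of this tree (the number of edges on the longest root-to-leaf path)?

A deepest node is a, reached by n–l–o–b–k–a.
That path has 5 edges, so the height is 5.

5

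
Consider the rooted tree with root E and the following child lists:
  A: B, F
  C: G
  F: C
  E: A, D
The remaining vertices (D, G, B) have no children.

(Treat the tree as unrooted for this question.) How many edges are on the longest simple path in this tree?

5

Starting from D, a farthest node is G at distance 5.
One longest path: D – E – A – F – C – G.
So the diameter is 5.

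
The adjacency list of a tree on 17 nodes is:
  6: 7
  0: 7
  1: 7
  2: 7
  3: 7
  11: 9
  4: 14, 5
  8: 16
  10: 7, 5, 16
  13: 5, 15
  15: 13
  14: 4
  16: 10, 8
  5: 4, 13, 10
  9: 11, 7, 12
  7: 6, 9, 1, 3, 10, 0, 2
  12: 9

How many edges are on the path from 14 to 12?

6

Walking from 14: 14–4–5–10–7–9–12. Length 6.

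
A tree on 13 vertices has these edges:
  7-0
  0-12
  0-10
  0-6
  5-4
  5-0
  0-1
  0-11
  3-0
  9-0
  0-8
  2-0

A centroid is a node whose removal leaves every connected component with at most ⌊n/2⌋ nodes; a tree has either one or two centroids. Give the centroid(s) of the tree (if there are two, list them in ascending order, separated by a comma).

0

If 0 is removed the pieces have sizes 2, 1, 1, 1, 1, 1, 1, 1, 1, 1, 1, all ≤ ⌊13/2⌋ = 6.
No neighbour of 0 does as well, so 0 is the unique centroid.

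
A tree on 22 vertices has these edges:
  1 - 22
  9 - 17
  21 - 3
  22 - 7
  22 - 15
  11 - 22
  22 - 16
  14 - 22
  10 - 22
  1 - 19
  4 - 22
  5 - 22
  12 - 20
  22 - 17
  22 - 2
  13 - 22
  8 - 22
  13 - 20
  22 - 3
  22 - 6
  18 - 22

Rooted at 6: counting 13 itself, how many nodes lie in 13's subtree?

3

Descendants of 13 (including itself): 13, 20, 12. That's 3.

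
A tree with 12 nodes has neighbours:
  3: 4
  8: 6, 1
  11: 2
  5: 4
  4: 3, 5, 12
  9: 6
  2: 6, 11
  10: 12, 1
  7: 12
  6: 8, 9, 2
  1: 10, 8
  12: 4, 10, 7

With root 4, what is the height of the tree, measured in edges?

11 sits deepest: 4 → 12 → 10 → 1 → 8 → 6 → 2 → 11 — 7 edges from the root.

7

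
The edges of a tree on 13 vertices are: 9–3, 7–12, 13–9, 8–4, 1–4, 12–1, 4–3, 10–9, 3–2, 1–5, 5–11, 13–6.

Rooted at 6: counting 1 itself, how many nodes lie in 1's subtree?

1's subtree: {1, 5, 12, 11, 7}, size 5.

5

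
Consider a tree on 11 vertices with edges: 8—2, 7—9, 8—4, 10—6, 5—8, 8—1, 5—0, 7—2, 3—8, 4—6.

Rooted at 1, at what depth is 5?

1 – 8 – 5 — 2 edges.

2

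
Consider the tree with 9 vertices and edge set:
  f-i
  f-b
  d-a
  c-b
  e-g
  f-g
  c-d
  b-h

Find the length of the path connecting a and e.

6

The path is a - d - c - b - f - g - e, which has 6 edges.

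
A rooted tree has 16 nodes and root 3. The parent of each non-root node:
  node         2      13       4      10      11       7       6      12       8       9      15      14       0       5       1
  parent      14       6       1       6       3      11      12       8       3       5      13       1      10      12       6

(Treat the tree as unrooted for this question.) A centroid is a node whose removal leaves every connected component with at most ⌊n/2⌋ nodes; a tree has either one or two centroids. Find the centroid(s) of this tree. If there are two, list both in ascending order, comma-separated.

Removing 6 splits the tree into components of sizes 7, 4, 2, 2; the largest is 7 ≤ ⌊16/2⌋ = 8.
Every other node leaves some component of size > 8, so the centroid is unique.

6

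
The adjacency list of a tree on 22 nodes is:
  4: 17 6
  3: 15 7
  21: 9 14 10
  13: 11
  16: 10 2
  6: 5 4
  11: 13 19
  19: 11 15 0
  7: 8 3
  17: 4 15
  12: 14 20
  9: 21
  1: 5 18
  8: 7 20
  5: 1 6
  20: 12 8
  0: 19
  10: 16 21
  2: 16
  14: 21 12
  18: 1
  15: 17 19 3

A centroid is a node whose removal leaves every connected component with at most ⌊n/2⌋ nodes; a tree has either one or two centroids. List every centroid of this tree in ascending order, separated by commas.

Removing 3 splits the tree into components of sizes 11, 10; the largest is 11 ≤ ⌊22/2⌋ = 11.
Its neighbour 15 also leaves a largest component of size 11, so both are centroids.

3, 15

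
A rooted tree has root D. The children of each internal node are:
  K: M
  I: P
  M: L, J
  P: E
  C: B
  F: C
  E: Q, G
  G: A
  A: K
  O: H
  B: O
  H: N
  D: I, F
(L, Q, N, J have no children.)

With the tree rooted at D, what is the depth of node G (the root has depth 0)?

Path from D to G: D → I → P → E → G, which has 4 edges.

4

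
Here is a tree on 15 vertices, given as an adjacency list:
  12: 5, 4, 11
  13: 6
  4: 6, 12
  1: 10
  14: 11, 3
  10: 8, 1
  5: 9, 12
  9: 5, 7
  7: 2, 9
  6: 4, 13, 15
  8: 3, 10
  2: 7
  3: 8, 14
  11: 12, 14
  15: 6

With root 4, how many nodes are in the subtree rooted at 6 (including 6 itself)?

3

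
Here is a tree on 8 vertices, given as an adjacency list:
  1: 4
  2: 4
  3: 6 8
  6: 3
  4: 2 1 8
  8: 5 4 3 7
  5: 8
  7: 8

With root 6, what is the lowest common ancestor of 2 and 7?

Ancestors of 2 (toward the root): 2, 4, 8, 3, 6.
Ancestors of 7: 7, 8, 3, 6.
The deepest node appearing in both lists is 8.

8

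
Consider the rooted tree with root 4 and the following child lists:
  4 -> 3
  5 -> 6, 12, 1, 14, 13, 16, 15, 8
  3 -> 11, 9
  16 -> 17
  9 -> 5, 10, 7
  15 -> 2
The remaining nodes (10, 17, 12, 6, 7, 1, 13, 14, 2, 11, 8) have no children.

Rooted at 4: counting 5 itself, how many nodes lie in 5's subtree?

Descendants of 5 (including itself): 5, 16, 13, 8, 12, 14, 1, 15, 6, 17, 2. That's 11.

11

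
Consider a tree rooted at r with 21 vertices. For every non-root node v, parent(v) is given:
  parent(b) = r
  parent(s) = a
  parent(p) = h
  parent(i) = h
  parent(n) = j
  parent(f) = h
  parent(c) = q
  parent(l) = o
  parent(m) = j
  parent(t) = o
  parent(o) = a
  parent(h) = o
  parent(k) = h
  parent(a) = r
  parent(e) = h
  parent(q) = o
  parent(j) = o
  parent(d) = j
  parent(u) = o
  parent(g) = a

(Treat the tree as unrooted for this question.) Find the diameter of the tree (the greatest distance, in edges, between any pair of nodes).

5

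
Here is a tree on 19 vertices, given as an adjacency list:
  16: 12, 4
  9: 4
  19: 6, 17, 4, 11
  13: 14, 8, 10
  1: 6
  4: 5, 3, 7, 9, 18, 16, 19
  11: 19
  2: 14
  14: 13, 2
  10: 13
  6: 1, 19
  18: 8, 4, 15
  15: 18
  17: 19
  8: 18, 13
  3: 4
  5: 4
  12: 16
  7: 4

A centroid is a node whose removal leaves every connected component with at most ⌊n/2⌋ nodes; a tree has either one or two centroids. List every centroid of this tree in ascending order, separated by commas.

4

If 4 is removed the pieces have sizes 7, 5, 2, 1, 1, 1, 1, all ≤ ⌊19/2⌋ = 9.
Every other node leaves some component of size > 9, so the centroid is unique.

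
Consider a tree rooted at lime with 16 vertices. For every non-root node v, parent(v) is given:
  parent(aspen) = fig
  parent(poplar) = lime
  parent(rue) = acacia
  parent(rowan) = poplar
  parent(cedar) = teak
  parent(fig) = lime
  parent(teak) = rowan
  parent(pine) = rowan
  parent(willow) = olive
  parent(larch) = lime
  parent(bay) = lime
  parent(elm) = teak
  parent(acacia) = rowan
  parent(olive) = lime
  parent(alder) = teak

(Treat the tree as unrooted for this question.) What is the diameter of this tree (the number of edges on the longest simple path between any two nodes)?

6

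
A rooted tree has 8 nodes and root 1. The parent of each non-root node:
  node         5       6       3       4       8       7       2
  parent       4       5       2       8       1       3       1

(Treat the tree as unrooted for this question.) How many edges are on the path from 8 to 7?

4

Walking from 8: 8–1–2–3–7. Length 4.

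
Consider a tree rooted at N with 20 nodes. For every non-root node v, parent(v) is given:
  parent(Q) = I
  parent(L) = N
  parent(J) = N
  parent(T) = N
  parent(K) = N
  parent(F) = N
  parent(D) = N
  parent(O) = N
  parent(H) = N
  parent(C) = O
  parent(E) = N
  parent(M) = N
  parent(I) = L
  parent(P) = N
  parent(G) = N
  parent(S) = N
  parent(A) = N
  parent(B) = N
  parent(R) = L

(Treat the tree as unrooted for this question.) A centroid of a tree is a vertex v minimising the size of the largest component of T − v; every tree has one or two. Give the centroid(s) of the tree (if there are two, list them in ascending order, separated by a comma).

N

Removing N splits the tree into components of sizes 4, 2, 1, 1, 1, 1, 1, 1, 1, 1, 1, 1, 1, 1, 1; the largest is 4 ≤ ⌊20/2⌋ = 10.
No neighbour of N does as well, so N is the unique centroid.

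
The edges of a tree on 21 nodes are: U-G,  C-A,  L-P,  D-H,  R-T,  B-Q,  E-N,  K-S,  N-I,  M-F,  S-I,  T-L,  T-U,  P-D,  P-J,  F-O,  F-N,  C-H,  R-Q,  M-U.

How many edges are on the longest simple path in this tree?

13

A longest path is A–C–H–D–P–L–T–U–M–F–N–I–S–K, with 13 edges.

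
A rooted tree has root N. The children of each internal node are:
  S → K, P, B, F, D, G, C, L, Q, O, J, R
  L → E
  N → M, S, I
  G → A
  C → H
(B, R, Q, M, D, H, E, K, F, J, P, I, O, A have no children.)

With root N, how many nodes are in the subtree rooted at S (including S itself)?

16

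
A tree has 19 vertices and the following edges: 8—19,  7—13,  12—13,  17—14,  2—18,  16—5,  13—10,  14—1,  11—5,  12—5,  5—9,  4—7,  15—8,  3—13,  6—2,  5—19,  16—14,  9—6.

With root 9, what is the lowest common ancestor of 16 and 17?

16's ancestor chain is 16, 5, 9 and 17's is 17, 14, 16, 5, 9; they first meet at 16.

16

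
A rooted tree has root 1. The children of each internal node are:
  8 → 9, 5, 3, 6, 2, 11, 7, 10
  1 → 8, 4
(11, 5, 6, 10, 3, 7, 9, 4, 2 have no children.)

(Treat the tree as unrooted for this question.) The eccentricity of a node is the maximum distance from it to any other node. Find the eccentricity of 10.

3

A farthest node from 10 is 4.
The path 10-8-1-4 has 3 edges.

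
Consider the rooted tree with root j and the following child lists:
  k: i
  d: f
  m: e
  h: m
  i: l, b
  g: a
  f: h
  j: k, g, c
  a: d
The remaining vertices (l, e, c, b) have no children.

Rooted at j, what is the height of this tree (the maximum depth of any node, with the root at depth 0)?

7

A deepest node is e, reached by j – g – a – d – f – h – m – e.
That path has 7 edges, so the height is 7.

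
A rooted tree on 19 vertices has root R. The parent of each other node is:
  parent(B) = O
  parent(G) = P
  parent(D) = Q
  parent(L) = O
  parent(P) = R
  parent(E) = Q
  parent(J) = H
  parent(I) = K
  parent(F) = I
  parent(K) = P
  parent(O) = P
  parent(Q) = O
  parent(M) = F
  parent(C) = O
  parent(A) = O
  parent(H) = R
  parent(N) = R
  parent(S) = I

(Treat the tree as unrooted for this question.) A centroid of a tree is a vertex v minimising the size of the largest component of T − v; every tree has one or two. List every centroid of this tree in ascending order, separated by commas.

Delete P: the remaining components have sizes 8, 5, 4, 1. Max 8 ≤ 9, so P is a centroid.
No neighbour of P does as well, so P is the unique centroid.

P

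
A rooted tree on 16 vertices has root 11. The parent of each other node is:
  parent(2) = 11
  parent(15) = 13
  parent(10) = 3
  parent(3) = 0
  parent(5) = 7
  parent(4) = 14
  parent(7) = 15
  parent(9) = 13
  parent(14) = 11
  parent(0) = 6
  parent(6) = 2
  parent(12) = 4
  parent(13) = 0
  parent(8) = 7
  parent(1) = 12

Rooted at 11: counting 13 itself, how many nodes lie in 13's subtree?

6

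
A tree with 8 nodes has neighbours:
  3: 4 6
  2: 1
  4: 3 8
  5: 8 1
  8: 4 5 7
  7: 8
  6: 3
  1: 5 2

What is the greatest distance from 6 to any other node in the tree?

6

A farthest node from 6 is 2.
The path 6-3-4-8-5-1-2 has 6 edges.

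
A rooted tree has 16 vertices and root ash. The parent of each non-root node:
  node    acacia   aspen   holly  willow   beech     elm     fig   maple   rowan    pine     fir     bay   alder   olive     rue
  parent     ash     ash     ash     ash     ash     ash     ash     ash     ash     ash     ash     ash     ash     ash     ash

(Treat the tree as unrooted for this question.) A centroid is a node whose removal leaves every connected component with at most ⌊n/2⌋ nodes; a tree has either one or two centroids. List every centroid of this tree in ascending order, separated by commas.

ash

If ash is removed the pieces have sizes 1, 1, 1, 1, 1, 1, 1, 1, 1, 1, 1, 1, 1, 1, 1, all ≤ ⌊16/2⌋ = 8.
No neighbour of ash does as well, so ash is the unique centroid.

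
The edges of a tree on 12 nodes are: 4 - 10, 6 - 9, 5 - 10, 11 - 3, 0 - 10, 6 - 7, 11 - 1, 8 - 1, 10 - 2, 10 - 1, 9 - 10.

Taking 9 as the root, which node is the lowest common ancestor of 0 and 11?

10

Path 0→root: 0 10 9; path 11→root: 11 1 10 9.
First common node: 10.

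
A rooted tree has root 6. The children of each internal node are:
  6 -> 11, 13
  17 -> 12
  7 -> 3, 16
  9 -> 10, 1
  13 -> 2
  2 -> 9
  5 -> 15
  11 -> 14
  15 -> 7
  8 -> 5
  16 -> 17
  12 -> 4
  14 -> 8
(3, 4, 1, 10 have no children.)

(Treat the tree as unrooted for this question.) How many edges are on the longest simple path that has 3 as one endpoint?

The node farthest from 3 is 10 (1 also at distance 11), via 3 – 7 – 15 – 5 – 8 – 14 – 11 – 6 – 13 – 2 – 9 – 10 — 11 edges.

11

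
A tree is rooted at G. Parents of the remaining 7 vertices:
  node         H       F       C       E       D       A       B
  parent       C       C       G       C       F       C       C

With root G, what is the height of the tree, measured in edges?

A deepest node is D, reached by G – C – F – D.
That path has 3 edges, so the height is 3.

3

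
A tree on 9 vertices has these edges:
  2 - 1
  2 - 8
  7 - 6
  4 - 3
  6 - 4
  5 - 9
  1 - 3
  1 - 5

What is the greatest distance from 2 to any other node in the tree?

5

The node farthest from 2 is 7, via 2-1-3-4-6-7 — 5 edges.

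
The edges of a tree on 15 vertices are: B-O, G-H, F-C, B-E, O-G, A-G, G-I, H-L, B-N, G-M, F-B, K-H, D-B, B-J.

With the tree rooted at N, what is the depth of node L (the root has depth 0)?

5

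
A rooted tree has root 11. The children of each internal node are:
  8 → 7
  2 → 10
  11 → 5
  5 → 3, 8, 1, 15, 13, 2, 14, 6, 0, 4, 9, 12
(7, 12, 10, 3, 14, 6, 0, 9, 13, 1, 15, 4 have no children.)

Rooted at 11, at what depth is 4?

2

Climbing from 4 to the root: 4 – 5 – 11. That's 2 steps.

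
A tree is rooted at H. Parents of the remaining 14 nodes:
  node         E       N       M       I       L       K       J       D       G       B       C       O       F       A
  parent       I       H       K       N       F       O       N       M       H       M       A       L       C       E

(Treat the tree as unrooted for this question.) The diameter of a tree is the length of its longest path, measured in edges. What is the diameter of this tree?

12

Starting from G, a farthest node is D at distance 12.
One longest path: G - H - N - I - E - A - C - F - L - O - K - M - D.
So the diameter is 12.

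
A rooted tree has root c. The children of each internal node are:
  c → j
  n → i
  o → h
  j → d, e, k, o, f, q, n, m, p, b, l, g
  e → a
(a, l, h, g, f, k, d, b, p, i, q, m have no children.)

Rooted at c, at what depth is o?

2

Climbing from o to the root: o – j – c. That's 2 steps.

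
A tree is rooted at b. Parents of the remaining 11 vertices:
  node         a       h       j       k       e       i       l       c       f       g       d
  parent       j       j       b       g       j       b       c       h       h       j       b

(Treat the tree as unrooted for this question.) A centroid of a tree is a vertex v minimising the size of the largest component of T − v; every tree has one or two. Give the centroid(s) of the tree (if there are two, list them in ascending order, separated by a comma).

j

If j is removed the pieces have sizes 4, 3, 2, 1, 1, all ≤ ⌊12/2⌋ = 6.
No neighbour of j does as well, so j is the unique centroid.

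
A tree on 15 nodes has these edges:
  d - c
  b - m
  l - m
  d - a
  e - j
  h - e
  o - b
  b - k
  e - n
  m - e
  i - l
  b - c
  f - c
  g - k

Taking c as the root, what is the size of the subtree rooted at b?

Descendants of b (including itself): b, m, k, o, l, e, g, i, n, j, h. That's 11.

11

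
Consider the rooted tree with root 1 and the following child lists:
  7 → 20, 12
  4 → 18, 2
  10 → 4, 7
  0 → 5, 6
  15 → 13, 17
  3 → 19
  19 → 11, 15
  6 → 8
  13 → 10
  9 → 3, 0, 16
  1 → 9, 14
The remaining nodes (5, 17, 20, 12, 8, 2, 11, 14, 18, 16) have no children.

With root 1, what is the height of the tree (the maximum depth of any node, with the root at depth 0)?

The longest root-to-leaf path is 1-9-3-19-15-13-10-7-12 (8 edges).

8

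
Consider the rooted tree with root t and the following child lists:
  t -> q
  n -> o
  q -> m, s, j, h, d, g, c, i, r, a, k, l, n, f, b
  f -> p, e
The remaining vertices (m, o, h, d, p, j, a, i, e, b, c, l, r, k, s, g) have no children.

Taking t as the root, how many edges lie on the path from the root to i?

Path from t to i: t → q → i, which has 2 edges.

2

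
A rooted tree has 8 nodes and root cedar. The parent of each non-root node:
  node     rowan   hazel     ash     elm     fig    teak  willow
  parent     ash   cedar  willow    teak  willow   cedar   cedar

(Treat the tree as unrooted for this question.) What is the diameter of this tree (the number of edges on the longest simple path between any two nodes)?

A longest path is rowan – ash – willow – cedar – teak – elm, with 5 edges.

5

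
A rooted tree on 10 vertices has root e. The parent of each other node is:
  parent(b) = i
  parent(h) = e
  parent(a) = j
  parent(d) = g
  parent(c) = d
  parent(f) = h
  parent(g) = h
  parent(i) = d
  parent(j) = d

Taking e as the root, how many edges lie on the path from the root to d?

3

Climbing from d to the root: d → g → h → e. That's 3 steps.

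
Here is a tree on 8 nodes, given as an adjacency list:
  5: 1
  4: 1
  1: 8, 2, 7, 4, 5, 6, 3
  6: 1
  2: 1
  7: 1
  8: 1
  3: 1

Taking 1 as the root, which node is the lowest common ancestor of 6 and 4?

1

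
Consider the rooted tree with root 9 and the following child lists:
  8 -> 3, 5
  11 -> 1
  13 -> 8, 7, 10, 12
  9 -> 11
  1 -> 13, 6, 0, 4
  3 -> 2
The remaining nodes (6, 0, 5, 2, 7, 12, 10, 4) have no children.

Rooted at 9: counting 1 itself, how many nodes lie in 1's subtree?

12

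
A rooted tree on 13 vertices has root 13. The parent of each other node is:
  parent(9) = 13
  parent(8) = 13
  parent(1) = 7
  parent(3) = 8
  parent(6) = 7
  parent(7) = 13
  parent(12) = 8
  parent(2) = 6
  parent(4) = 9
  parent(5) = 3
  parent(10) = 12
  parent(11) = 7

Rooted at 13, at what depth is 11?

Climbing from 11 to the root: 11 → 7 → 13. That's 2 steps.

2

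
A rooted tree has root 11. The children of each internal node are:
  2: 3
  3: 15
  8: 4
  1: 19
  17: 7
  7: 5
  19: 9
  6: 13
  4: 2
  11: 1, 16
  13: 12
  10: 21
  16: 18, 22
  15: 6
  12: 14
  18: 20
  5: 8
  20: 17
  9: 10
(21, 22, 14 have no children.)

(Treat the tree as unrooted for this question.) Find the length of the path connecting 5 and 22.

The path is 5 – 7 – 17 – 20 – 18 – 16 – 22, which has 6 edges.

6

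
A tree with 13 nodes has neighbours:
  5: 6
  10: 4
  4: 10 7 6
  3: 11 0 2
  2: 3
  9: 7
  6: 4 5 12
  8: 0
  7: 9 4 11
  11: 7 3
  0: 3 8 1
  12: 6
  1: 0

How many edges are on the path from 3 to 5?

5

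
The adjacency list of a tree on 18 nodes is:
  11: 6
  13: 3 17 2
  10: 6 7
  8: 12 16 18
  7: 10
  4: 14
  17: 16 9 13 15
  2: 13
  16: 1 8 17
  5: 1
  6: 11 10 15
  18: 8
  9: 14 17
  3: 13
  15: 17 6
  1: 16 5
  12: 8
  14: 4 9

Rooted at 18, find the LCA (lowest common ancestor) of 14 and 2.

14's ancestor chain is 14, 9, 17, 16, 8, 18 and 2's is 2, 13, 17, 16, 8, 18; they first meet at 17.

17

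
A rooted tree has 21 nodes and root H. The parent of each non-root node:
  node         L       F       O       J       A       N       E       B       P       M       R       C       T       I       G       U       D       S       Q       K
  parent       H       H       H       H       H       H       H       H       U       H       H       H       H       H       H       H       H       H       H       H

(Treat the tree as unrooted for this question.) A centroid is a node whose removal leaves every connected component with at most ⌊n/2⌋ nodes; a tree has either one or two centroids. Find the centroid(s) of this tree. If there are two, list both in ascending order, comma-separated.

Delete H: the remaining components have sizes 2, 1, 1, 1, 1, 1, 1, 1, 1, 1, 1, 1, 1, 1, 1, 1, 1, 1, 1. Max 2 ≤ 10, so H is a centroid.
Every other node leaves some component of size > 10, so the centroid is unique.

H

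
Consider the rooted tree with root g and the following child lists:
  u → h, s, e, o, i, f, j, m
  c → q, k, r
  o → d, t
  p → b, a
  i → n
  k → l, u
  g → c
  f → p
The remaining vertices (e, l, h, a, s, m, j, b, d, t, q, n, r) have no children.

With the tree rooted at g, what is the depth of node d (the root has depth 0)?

5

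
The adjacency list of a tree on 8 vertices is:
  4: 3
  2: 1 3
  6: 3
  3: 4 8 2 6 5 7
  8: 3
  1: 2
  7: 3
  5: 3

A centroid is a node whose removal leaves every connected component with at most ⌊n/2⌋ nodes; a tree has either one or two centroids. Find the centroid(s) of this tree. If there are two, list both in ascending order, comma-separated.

3

Delete 3: the remaining components have sizes 2, 1, 1, 1, 1, 1. Max 2 ≤ 4, so 3 is a centroid.
Every other node leaves some component of size > 4, so the centroid is unique.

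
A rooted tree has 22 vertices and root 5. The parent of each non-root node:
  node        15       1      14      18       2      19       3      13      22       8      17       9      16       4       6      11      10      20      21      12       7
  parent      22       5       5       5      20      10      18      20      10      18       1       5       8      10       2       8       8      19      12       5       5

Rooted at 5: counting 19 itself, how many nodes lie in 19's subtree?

5

Descendants of 19 (including itself): 19, 20, 2, 13, 6. That's 5.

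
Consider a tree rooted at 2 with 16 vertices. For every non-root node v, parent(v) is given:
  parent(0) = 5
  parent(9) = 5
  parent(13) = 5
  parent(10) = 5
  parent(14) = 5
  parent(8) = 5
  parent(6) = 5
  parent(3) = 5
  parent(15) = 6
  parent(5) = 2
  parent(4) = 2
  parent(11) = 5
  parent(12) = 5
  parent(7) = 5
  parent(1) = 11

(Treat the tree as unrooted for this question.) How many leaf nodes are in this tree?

12

The leaves are 0, 1, 3, 4, 7, 8, 9, 10, 12, 13, 14, 15.
That is 12 leaves.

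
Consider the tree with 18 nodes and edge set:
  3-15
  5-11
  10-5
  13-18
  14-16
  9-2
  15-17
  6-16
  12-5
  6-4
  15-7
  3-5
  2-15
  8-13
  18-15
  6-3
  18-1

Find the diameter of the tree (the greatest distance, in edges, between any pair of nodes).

BFS from 14 reaches 8 last, at distance 7; BFS from 8 confirms no node is farther.
Path: 14-16-6-3-15-18-13-8.

7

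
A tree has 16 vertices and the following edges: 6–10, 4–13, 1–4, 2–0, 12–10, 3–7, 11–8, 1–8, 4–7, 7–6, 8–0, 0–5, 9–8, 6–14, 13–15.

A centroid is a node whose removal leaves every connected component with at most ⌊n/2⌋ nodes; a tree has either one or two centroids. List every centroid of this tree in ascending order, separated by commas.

4

Removing 4 splits the tree into components of sizes 7, 6, 2; the largest is 7 ≤ ⌊16/2⌋ = 8.
No neighbour of 4 does as well, so 4 is the unique centroid.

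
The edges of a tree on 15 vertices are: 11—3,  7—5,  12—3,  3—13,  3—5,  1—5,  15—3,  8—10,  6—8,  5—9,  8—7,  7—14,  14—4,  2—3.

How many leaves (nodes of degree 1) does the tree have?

10

Degree-1 nodes: 1, 2, 4, 6, 9, 10, 11, 12, 13, 15 — 10 of them.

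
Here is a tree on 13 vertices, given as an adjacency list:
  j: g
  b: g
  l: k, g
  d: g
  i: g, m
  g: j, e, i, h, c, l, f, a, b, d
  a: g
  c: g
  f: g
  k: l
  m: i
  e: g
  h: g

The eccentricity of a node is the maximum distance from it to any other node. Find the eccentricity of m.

4

The node farthest from m is k, via m–i–g–l–k — 4 edges.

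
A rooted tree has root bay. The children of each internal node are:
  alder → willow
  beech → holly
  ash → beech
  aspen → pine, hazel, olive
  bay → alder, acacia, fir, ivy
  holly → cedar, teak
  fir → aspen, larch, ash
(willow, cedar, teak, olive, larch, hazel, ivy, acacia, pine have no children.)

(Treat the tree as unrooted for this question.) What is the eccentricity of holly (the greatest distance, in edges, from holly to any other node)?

6

A farthest node from holly is willow.
The path holly – beech – ash – fir – bay – alder – willow has 6 edges.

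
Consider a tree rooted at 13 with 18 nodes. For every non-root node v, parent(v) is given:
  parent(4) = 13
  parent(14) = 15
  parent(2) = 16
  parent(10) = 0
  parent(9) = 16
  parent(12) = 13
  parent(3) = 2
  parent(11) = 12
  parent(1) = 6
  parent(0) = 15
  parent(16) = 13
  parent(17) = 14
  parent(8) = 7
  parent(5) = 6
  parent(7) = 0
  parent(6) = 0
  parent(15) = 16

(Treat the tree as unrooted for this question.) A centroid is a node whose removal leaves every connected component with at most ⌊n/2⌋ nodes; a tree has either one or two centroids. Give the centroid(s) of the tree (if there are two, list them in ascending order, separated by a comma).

If 15 is removed the pieces have sizes 8, 7, 2, all ≤ ⌊18/2⌋ = 9.
No neighbour of 15 does as well, so 15 is the unique centroid.

15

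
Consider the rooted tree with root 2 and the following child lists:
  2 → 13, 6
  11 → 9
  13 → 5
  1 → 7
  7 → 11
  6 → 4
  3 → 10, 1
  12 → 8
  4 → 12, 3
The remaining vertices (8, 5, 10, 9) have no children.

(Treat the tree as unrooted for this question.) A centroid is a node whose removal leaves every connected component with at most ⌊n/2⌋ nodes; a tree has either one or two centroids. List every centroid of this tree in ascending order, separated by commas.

4

Removing 4 splits the tree into components of sizes 6, 4, 2; the largest is 6 ≤ ⌊13/2⌋ = 6.
No neighbour of 4 does as well, so 4 is the unique centroid.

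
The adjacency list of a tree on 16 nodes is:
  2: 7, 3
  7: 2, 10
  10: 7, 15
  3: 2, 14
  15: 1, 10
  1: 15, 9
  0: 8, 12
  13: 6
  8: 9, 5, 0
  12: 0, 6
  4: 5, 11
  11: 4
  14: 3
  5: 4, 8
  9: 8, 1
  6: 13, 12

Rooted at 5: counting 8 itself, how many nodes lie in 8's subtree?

The subtree rooted at 8 contains: 8, 0, 9, 12, 1, 6, 15, 13, 10, 7, 2, 3, 14 — 13 nodes.

13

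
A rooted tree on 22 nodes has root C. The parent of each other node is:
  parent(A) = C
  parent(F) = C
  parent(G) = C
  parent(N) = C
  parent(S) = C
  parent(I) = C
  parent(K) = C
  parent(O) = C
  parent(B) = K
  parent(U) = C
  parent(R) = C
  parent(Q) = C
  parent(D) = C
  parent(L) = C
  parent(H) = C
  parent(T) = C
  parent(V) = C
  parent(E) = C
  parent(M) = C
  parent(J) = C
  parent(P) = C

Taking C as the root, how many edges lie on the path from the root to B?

Path from C to B: C – K – B, which has 2 edges.

2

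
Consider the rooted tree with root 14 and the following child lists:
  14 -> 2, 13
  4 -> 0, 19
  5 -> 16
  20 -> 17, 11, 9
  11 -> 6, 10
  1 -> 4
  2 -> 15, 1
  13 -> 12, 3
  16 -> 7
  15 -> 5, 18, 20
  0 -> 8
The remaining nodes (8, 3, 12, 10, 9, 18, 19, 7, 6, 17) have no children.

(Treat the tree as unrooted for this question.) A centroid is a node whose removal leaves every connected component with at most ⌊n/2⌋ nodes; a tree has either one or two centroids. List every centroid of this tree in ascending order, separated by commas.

15

If 15 is removed the pieces have sizes 10, 6, 3, 1, all ≤ ⌊21/2⌋ = 10.
Every other node leaves some component of size > 10, so the centroid is unique.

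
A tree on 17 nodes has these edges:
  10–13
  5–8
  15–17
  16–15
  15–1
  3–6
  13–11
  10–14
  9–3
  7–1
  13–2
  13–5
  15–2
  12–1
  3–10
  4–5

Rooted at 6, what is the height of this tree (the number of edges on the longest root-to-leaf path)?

7

12 sits deepest: 6–3–10–13–2–15–1–12 — 7 edges from the root.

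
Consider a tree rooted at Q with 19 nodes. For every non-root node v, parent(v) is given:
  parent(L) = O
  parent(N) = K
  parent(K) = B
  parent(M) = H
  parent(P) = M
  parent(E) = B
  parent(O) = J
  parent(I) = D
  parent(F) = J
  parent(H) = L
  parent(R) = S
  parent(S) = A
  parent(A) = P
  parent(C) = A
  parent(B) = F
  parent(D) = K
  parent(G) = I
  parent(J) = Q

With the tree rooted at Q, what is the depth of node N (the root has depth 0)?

5

Q → J → F → B → K → N — 5 edges.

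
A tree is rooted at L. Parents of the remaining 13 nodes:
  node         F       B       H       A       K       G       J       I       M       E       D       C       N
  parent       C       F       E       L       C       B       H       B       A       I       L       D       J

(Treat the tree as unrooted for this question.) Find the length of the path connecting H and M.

9

The path is H – E – I – B – F – C – D – L – A – M, which has 9 edges.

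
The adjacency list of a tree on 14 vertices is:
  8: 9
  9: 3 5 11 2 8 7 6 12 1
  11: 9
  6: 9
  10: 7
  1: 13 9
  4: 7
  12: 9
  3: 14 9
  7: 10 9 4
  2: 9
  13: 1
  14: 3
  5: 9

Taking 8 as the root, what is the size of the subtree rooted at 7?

3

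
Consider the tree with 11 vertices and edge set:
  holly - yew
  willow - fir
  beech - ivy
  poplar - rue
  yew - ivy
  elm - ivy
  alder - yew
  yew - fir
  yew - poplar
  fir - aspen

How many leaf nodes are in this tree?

7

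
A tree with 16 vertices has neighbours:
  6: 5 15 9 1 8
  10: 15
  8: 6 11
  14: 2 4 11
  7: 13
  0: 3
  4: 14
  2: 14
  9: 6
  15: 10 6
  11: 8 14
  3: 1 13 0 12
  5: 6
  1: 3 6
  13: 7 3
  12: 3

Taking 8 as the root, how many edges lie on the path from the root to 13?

Climbing from 13 to the root: 13 → 3 → 1 → 6 → 8. That's 4 steps.

4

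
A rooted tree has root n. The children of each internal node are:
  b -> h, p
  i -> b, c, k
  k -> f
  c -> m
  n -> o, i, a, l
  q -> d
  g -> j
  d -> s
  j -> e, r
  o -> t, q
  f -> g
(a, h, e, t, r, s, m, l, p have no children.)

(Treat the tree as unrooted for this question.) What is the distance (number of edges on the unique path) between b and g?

4

Walking from b: b–i–k–f–g. Length 4.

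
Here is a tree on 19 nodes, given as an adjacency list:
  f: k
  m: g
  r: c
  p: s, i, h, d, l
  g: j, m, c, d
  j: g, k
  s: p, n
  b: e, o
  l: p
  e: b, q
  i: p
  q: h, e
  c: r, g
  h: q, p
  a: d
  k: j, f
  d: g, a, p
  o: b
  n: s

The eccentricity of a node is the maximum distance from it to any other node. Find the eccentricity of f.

The node farthest from f is o, via f – k – j – g – d – p – h – q – e – b – o — 10 edges.

10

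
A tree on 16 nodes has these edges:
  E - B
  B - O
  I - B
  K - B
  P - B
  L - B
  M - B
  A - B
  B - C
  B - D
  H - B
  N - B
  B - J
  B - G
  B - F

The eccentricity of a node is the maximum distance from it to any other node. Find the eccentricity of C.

2

A farthest node from C is F (D, G, I, N, P, O, J, H, A, E, K, M, L also at distance 2).
The path C – B – F has 2 edges.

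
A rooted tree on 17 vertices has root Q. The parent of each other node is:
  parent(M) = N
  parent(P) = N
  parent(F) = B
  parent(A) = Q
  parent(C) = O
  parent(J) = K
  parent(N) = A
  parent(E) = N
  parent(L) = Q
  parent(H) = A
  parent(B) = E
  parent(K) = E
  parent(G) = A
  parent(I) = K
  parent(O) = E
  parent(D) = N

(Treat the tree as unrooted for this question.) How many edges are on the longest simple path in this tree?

6

BFS from I reaches L last, at distance 6; BFS from L confirms no node is farther.
Path: I-K-E-N-A-Q-L.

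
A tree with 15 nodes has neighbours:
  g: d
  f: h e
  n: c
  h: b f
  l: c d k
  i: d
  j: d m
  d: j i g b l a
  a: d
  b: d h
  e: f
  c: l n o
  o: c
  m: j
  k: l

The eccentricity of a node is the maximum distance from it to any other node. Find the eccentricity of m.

Distances from m peak at 6, attained at e.
m-j-d-b-h-f-e

6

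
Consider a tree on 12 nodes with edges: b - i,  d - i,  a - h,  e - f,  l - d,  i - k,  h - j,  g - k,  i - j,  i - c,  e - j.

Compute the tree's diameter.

5

Starting from l, a farthest node is f at distance 5.
One longest path: l-d-i-j-e-f.
So the diameter is 5.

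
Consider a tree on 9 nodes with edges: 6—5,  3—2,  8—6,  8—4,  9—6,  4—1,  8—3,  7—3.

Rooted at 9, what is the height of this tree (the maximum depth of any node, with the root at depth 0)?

4

1 sits deepest: 9 → 6 → 8 → 4 → 1 — 4 edges from the root.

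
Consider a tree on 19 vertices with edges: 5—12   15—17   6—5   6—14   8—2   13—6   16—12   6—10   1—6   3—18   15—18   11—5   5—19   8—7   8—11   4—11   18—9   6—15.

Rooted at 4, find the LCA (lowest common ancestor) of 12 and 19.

Ancestors of 12 (toward the root): 12, 5, 11, 4.
Ancestors of 19: 19, 5, 11, 4.
The deepest node appearing in both lists is 5.

5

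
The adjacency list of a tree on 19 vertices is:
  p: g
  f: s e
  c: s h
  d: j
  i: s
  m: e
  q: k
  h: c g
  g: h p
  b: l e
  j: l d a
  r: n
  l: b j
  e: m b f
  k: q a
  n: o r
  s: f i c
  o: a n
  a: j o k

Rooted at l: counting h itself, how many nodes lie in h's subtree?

Descendants of h (including itself): h, g, p. That's 3.

3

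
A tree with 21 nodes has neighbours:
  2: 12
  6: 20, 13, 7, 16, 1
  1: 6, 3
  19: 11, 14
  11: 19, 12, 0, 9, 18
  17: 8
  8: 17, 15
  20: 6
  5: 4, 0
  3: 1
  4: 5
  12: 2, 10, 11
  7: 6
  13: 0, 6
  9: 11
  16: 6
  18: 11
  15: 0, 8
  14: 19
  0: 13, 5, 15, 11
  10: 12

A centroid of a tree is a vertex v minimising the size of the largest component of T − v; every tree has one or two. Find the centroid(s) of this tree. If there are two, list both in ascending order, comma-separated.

If 0 is removed the pieces have sizes 8, 7, 3, 2, all ≤ ⌊21/2⌋ = 10.
Every other node leaves some component of size > 10, so the centroid is unique.

0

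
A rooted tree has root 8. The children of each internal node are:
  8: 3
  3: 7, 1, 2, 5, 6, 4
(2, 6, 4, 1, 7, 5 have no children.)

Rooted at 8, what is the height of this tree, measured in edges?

2

A deepest node is 5, reached by 8-3-5.
That path has 2 edges, so the height is 2.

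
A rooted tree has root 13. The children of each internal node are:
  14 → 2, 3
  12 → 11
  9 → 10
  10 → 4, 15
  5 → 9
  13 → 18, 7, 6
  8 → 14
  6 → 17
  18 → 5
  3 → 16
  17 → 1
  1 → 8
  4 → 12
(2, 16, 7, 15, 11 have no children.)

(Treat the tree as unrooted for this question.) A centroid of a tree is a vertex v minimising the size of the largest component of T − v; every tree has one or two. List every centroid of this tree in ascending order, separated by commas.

Removing 13 splits the tree into components of sizes 8, 8, 1; the largest is 8 ≤ ⌊18/2⌋ = 9.
Every other node leaves some component of size > 9, so the centroid is unique.

13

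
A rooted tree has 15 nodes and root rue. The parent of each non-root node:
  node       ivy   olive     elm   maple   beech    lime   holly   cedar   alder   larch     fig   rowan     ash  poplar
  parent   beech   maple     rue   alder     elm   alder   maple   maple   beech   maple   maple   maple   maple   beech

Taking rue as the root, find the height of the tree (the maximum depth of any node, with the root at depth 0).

A deepest node is cedar, reached by rue-elm-beech-alder-maple-cedar.
That path has 5 edges, so the height is 5.

5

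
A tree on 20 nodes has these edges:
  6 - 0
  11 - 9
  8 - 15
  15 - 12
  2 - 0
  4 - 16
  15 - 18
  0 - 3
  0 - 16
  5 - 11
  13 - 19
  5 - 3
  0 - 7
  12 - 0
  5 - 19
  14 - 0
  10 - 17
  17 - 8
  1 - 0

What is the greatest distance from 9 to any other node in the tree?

9

A farthest node from 9 is 10.
The path 9 – 11 – 5 – 3 – 0 – 12 – 15 – 8 – 17 – 10 has 9 edges.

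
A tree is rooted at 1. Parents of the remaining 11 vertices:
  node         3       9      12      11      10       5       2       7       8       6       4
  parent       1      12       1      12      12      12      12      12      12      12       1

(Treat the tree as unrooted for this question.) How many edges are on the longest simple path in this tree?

BFS from 4 reaches 5 last, at distance 3; BFS from 5 confirms no node is farther.
Path: 4 – 1 – 12 – 5.

3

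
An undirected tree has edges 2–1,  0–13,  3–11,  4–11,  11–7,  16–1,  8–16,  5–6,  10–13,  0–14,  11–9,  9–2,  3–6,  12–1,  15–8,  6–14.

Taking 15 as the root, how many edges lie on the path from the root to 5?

9

15 – 8 – 16 – 1 – 2 – 9 – 11 – 3 – 6 – 5 — 9 edges.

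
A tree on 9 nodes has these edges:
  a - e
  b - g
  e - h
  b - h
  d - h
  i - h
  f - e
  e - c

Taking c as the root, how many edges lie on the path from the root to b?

Path from c to b: c–e–h–b, which has 3 edges.

3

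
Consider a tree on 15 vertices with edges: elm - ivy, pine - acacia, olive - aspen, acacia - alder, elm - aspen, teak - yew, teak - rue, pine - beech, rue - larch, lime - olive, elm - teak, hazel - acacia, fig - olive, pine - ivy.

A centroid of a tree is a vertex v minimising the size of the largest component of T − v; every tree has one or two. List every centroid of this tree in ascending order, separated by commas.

elm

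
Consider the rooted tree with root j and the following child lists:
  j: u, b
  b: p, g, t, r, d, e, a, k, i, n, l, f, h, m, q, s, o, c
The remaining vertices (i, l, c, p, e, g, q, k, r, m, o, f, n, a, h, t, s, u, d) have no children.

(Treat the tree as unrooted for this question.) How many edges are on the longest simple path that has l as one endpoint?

3

A farthest node from l is u.
The path l-b-j-u has 3 edges.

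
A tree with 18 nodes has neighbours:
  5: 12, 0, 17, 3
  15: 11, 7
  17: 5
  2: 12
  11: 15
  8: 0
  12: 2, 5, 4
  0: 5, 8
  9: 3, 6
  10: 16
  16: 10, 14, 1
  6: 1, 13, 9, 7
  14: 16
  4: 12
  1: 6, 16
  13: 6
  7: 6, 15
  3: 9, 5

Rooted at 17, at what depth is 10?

7

Path from 17 to 10: 17 → 5 → 3 → 9 → 6 → 1 → 16 → 10, which has 7 edges.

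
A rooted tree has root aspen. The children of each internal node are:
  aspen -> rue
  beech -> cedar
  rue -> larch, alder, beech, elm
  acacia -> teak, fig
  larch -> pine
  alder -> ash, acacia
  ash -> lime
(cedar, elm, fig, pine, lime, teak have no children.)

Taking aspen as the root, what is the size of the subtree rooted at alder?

Descendants of alder (including itself): alder, acacia, ash, fig, teak, lime. That's 6.

6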